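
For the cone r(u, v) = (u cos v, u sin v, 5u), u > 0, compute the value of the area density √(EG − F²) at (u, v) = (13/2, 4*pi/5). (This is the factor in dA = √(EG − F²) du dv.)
√(EG − F²)|_{(13/2, 4*pi/5)} = 13*sqrt(26)/2

E = 26, F = 0, G = u^2, so EG − F² = 26*u^2. Taking the positive square root: √(EG − F²) = sqrt(26)*Abs(u). At (u, v) = (13/2, 4*pi/5): 13*sqrt(26)/2.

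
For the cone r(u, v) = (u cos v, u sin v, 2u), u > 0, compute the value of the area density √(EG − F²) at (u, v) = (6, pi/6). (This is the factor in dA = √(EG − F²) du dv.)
√(EG − F²)|_{(6, pi/6)} = 6*sqrt(5)

E = 5, F = 0, G = u^2, so EG − F² = 5*u^2. Taking the positive square root: √(EG − F²) = sqrt(5)*Abs(u). At (u, v) = (6, pi/6): 6*sqrt(5).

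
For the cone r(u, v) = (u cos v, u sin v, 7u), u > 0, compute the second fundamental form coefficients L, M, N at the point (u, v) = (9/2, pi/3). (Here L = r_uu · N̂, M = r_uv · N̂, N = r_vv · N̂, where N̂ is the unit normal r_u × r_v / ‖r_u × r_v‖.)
L = 0;  M = 0;  N = 63*sqrt(2)/20

Compute the unit normal N̂(u, v) = (-7*sqrt(2)*u*cos(v)/(10*Abs(u)), -7*sqrt(2)*u*sin(v)/(10*Abs(u)), sqrt(2)*u/(10*Abs(u))), and the second partials r_uu, r_uv, r_vv. Take dot products:
  L(u, v) = r_uu · N̂ = 0,
  M(u, v) = r_uv · N̂ = 0,
  N(u, v) = r_vv · N̂ = 7*sqrt(2)*u^2/(10*Abs(u)).
Evaluating at (u, v) = (9/2, pi/3):
  L = 0, M = 0, N = 63*sqrt(2)/20.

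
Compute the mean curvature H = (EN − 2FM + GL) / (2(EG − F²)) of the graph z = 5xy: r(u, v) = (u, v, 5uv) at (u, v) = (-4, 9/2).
H = 18000*sqrt(3629)/13169641

With E = 25*v^2 + 1, F = 25*u*v, G = 25*u^2 + 1, L = 0, M = 5/sqrt(25*u^2 + 25*v^2 + 1), N = 0, assemble
  H = (EN − 2FM + GL) / (2(EG − F²)) = -125*u*v/(25*u^2 + 25*v^2 + 1)^(3/2).
At (u, v) = (-4, 9/2): H = 18000*sqrt(3629)/13169641.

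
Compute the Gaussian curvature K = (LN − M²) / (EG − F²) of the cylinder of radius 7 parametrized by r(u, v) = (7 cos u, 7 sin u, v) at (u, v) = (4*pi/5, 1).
K = 0

Coefficients of the first fundamental form: E = 49, F = 0, G = 1.
Coefficients of the second fundamental form: L = -7, M = 0, N = 0.
Assemble K = (LN − M²)/(EG − F²) = 0. At (u, v) = (4*pi/5, 1): K = 0.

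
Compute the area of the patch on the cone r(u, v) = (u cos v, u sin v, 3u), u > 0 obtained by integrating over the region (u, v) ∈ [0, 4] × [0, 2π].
Area = 16*sqrt(10)*pi

Area = ∫∫ √(EG − F²) du dv with √(EG − F²) = sqrt(10)*Abs(u). Integrating over [0, 4] × [0, 2π] gives 16*sqrt(10)*pi.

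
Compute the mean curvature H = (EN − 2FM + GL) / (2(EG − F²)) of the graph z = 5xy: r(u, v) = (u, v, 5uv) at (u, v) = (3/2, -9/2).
H = 3375*sqrt(46)/362894

With E = 25*v^2 + 1, F = 25*u*v, G = 25*u^2 + 1, L = 0, M = 5/sqrt(25*u^2 + 25*v^2 + 1), N = 0, assemble
  H = (EN − 2FM + GL) / (2(EG − F²)) = -125*u*v/(25*u^2 + 25*v^2 + 1)^(3/2).
At (u, v) = (3/2, -9/2): H = 3375*sqrt(46)/362894.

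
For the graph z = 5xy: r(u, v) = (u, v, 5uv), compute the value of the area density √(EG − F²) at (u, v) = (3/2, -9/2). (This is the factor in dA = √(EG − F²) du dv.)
√(EG − F²)|_{(3/2, -9/2)} = 7*sqrt(46)/2

E = 25*v^2 + 1, F = 25*u*v, G = 25*u^2 + 1, so EG − F² = 25*u^2 + 25*v^2 + 1. Taking the positive square root: √(EG − F²) = sqrt(25*u^2 + 25*v^2 + 1). At (u, v) = (3/2, -9/2): 7*sqrt(46)/2.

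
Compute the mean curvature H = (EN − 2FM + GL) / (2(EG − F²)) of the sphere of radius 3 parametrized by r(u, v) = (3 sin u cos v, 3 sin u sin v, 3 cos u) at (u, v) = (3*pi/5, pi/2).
H = -1/3

With E = 9, F = 0, G = 9*sin(u)^2, L = -3*sin(u)/Abs(sin(u)), M = 0, N = -3*sin(u)^3/Abs(sin(u)), assemble
  H = (EN − 2FM + GL) / (2(EG − F²)) = -sin(u)/(3*Abs(sin(u))).
At (u, v) = (3*pi/5, pi/2): H = -1/3.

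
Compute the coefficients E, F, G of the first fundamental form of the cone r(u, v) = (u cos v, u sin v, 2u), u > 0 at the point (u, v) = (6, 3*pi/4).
E = 5;  F = 0;  G = 36

Partials: r_u = (cos(v), sin(v), 2), r_v = (-u*sin(v), u*cos(v), 0). As functions of (u, v):
  E = r_u · r_u = 5,
  F = r_u · r_v = 0,
  G = r_v · r_v = u^2.
Evaluating at (u, v) = (6, 3*pi/4): E = 5, F = 0, G = 36.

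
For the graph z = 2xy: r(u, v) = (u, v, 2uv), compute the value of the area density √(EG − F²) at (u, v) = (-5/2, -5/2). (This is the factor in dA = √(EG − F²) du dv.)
√(EG − F²)|_{(-5/2, -5/2)} = sqrt(51)

E = 4*v^2 + 1, F = 4*u*v, G = 4*u^2 + 1, so EG − F² = 4*u^2 + 4*v^2 + 1. Taking the positive square root: √(EG − F²) = sqrt(4*u^2 + 4*v^2 + 1). At (u, v) = (-5/2, -5/2): sqrt(51).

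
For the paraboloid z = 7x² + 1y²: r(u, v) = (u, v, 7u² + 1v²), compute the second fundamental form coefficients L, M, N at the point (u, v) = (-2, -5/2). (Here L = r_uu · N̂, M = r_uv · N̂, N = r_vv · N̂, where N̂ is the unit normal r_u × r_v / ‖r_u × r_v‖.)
L = 7*sqrt(10)/45;  M = 0;  N = sqrt(10)/45

Compute the unit normal N̂(u, v) = (-14*u/sqrt(196*u^2 + 4*v^2 + 1), -2*v/sqrt(196*u^2 + 4*v^2 + 1), 1/sqrt(196*u^2 + 4*v^2 + 1)), and the second partials r_uu, r_uv, r_vv. Take dot products:
  L(u, v) = r_uu · N̂ = 14/sqrt(196*u^2 + 4*v^2 + 1),
  M(u, v) = r_uv · N̂ = 0,
  N(u, v) = r_vv · N̂ = 2/sqrt(196*u^2 + 4*v^2 + 1).
Evaluating at (u, v) = (-2, -5/2):
  L = 7*sqrt(10)/45, M = 0, N = sqrt(10)/45.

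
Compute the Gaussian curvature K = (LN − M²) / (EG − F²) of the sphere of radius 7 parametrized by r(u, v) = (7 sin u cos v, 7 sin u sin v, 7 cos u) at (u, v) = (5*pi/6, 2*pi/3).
K = 1/49

Coefficients of the first fundamental form: E = 49, F = 0, G = 49*sin(u)^2.
Coefficients of the second fundamental form: L = -7*sin(u)/Abs(sin(u)), M = 0, N = -7*sin(u)^3/Abs(sin(u)).
Assemble K = (LN − M²)/(EG − F²) = 1/49. At (u, v) = (5*pi/6, 2*pi/3): K = 1/49.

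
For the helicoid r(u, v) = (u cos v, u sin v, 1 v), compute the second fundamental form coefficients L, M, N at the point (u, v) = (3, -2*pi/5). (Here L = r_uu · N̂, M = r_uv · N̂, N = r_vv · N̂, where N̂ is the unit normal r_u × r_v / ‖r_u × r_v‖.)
L = 0;  M = -sqrt(10)/10;  N = 0

Compute the unit normal N̂(u, v) = (sin(v)/sqrt(u^2 + 1), -cos(v)/sqrt(u^2 + 1), u/sqrt(u^2 + 1)), and the second partials r_uu, r_uv, r_vv. Take dot products:
  L(u, v) = r_uu · N̂ = 0,
  M(u, v) = r_uv · N̂ = -1/sqrt(u^2 + 1),
  N(u, v) = r_vv · N̂ = 0.
Evaluating at (u, v) = (3, -2*pi/5):
  L = 0, M = -sqrt(10)/10, N = 0.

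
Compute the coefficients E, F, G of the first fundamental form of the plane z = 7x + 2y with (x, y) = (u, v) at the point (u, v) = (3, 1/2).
E = 50;  F = 14;  G = 5

Partials: r_u = (1, 0, 7), r_v = (0, 1, 2). As functions of (u, v):
  E = r_u · r_u = 50,
  F = r_u · r_v = 14,
  G = r_v · r_v = 5.
Evaluating at (u, v) = (3, 1/2): E = 50, F = 14, G = 5.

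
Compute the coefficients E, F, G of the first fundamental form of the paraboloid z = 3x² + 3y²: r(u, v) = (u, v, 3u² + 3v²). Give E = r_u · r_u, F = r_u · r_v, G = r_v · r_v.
E = 36*u^2 + 1;  F = 36*u*v;  G = 36*v^2 + 1

Compute partials: r_u = (1, 0, 6*u), r_v = (0, 1, 6*v). Then
  E = r_u · r_u = 36*u^2 + 1,
  F = r_u · r_v = 36*u*v,
  G = r_v · r_v = 36*v^2 + 1.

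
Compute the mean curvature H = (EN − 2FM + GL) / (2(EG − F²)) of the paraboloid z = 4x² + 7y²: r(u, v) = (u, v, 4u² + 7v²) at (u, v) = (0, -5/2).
H = 4911*sqrt(1226)/1503076

With E = 64*u^2 + 1, F = 112*u*v, G = 196*v^2 + 1, L = 8/sqrt(64*u^2 + 196*v^2 + 1), M = 0, N = 14/sqrt(64*u^2 + 196*v^2 + 1), assemble
  H = (EN − 2FM + GL) / (2(EG − F²)) = (448*u^2 + 784*v^2 + 11)/(64*u^2 + 196*v^2 + 1)^(3/2).
At (u, v) = (0, -5/2): H = 4911*sqrt(1226)/1503076.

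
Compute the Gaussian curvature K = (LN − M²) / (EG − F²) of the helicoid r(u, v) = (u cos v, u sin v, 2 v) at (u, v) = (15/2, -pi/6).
K = -64/58081

Coefficients of the first fundamental form: E = 1, F = 0, G = u^2 + 4.
Coefficients of the second fundamental form: L = 0, M = -2/sqrt(u^2 + 4), N = 0.
Assemble K = (LN − M²)/(EG − F²) = -4/(u^2 + 4)^2. At (u, v) = (15/2, -pi/6): K = -64/58081.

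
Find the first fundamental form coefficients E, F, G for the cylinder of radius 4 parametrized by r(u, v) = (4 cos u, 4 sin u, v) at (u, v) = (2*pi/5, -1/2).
E = 16;  F = 0;  G = 1

Partials: r_u = (-4*sin(u), 4*cos(u), 0), r_v = (0, 0, 1). As functions of (u, v):
  E = r_u · r_u = 16,
  F = r_u · r_v = 0,
  G = r_v · r_v = 1.
Evaluating at (u, v) = (2*pi/5, -1/2): E = 16, F = 0, G = 1.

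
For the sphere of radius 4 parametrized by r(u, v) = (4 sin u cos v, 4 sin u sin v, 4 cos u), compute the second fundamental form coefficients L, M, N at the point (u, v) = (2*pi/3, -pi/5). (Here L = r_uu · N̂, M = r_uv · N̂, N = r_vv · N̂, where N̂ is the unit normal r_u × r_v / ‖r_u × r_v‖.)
L = -4;  M = 0;  N = -3

Compute the unit normal N̂(u, v) = (sin(u)^2*cos(v)/Abs(sin(u)), sin(u)^2*sin(v)/Abs(sin(u)), sin(2*u)/(2*Abs(sin(u)))), and the second partials r_uu, r_uv, r_vv. Take dot products:
  L(u, v) = r_uu · N̂ = -4*sin(u)/Abs(sin(u)),
  M(u, v) = r_uv · N̂ = 0,
  N(u, v) = r_vv · N̂ = -4*sin(u)^3/Abs(sin(u)).
Evaluating at (u, v) = (2*pi/3, -pi/5):
  L = -4, M = 0, N = -3.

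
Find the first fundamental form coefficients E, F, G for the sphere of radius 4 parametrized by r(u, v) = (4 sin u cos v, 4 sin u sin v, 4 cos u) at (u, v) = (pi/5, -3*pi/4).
E = 16;  F = 0;  G = 10 - 2*sqrt(5)

Partials: r_u = (4*cos(u)*cos(v), 4*sin(v)*cos(u), -4*sin(u)), r_v = (-4*sin(u)*sin(v), 4*sin(u)*cos(v), 0). As functions of (u, v):
  E = r_u · r_u = 16,
  F = r_u · r_v = 0,
  G = r_v · r_v = 16*sin(u)^2.
Evaluating at (u, v) = (pi/5, -3*pi/4): E = 16, F = 0, G = 10 - 2*sqrt(5).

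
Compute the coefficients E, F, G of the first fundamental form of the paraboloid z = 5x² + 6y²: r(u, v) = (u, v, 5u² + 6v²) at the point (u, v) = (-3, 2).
E = 901;  F = -720;  G = 577

Partials: r_u = (1, 0, 10*u), r_v = (0, 1, 12*v). As functions of (u, v):
  E = r_u · r_u = 100*u^2 + 1,
  F = r_u · r_v = 120*u*v,
  G = r_v · r_v = 144*v^2 + 1.
Evaluating at (u, v) = (-3, 2): E = 901, F = -720, G = 577.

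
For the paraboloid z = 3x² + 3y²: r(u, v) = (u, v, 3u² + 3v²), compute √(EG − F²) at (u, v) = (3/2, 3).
√(EG − F²)|_{(3/2, 3)} = sqrt(406)

E = 36*u^2 + 1, F = 36*u*v, G = 36*v^2 + 1; EG − F² = 36*u^2 + 36*v^2 + 1; √(EG − F²) = sqrt(36*u^2 + 36*v^2 + 1). At the given point: sqrt(406).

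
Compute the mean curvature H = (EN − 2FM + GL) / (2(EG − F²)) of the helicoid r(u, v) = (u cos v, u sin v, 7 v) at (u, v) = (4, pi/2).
H = 0

With E = 1, F = 0, G = u^2 + 49, L = 0, M = -7/sqrt(u^2 + 49), N = 0, assemble
  H = (EN − 2FM + GL) / (2(EG − F²)) = 0.
At (u, v) = (4, pi/2): H = 0.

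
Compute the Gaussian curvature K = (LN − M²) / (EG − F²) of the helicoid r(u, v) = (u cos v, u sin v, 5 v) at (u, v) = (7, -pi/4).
K = -25/5476

Coefficients of the first fundamental form: E = 1, F = 0, G = u^2 + 25.
Coefficients of the second fundamental form: L = 0, M = -5/sqrt(u^2 + 25), N = 0.
Assemble K = (LN − M²)/(EG − F²) = -25/(u^2 + 25)^2. At (u, v) = (7, -pi/4): K = -25/5476.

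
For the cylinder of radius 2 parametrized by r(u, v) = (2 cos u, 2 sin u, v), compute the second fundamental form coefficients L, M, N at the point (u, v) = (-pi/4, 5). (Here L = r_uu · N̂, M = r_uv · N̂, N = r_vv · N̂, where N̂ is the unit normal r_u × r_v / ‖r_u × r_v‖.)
L = -2;  M = 0;  N = 0

Compute the unit normal N̂(u, v) = (cos(u), sin(u), 0), and the second partials r_uu, r_uv, r_vv. Take dot products:
  L(u, v) = r_uu · N̂ = -2,
  M(u, v) = r_uv · N̂ = 0,
  N(u, v) = r_vv · N̂ = 0.
Evaluating at (u, v) = (-pi/4, 5):
  L = -2, M = 0, N = 0.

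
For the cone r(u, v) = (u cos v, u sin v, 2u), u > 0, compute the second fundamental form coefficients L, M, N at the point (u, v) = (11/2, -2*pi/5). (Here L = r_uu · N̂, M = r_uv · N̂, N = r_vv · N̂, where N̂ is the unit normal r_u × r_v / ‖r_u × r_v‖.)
L = 0;  M = 0;  N = 11*sqrt(5)/5

Compute the unit normal N̂(u, v) = (-2*sqrt(5)*u*cos(v)/(5*Abs(u)), -2*sqrt(5)*u*sin(v)/(5*Abs(u)), sqrt(5)*u/(5*Abs(u))), and the second partials r_uu, r_uv, r_vv. Take dot products:
  L(u, v) = r_uu · N̂ = 0,
  M(u, v) = r_uv · N̂ = 0,
  N(u, v) = r_vv · N̂ = 2*sqrt(5)*u^2/(5*Abs(u)).
Evaluating at (u, v) = (11/2, -2*pi/5):
  L = 0, M = 0, N = 11*sqrt(5)/5.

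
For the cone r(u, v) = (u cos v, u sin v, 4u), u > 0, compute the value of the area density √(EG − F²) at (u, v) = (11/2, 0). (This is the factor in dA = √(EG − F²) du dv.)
√(EG − F²)|_{(11/2, 0)} = 11*sqrt(17)/2

E = 17, F = 0, G = u^2, so EG − F² = 17*u^2. Taking the positive square root: √(EG − F²) = sqrt(17)*Abs(u). At (u, v) = (11/2, 0): 11*sqrt(17)/2.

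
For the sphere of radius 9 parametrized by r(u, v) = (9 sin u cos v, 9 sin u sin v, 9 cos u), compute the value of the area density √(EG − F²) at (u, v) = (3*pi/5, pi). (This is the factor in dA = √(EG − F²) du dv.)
√(EG − F²)|_{(3*pi/5, pi)} = 81*sqrt(2*sqrt(5) + 10)/4

E = 81, F = 0, G = 81*sin(u)^2, so EG − F² = 6561*sin(u)^2. Taking the positive square root: √(EG − F²) = 81*Abs(sin(u)). At (u, v) = (3*pi/5, pi): 81*sqrt(2*sqrt(5) + 10)/4.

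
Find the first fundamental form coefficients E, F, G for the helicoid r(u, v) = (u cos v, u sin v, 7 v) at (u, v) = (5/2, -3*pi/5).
E = 1;  F = 0;  G = 221/4

Partials: r_u = (cos(v), sin(v), 0), r_v = (-u*sin(v), u*cos(v), 7). As functions of (u, v):
  E = r_u · r_u = 1,
  F = r_u · r_v = 0,
  G = r_v · r_v = u^2 + 49.
Evaluating at (u, v) = (5/2, -3*pi/5): E = 1, F = 0, G = 221/4.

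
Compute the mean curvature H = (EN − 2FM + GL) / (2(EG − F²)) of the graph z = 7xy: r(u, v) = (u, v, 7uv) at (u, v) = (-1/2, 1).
H = 1372*sqrt(249)/62001

With E = 49*v^2 + 1, F = 49*u*v, G = 49*u^2 + 1, L = 0, M = 7/sqrt(49*u^2 + 49*v^2 + 1), N = 0, assemble
  H = (EN − 2FM + GL) / (2(EG − F²)) = -343*u*v/(49*u^2 + 49*v^2 + 1)^(3/2).
At (u, v) = (-1/2, 1): H = 1372*sqrt(249)/62001.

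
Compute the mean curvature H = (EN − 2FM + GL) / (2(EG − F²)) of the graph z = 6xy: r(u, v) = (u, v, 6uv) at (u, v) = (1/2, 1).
H = -27*sqrt(46)/529

With E = 36*v^2 + 1, F = 36*u*v, G = 36*u^2 + 1, L = 0, M = 6/sqrt(36*u^2 + 36*v^2 + 1), N = 0, assemble
  H = (EN − 2FM + GL) / (2(EG − F²)) = -216*u*v/(36*u^2 + 36*v^2 + 1)^(3/2).
At (u, v) = (1/2, 1): H = -27*sqrt(46)/529.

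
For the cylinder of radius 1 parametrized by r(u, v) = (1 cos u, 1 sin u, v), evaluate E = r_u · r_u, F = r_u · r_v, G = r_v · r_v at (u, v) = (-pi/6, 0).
E = 1;  F = 0;  G = 1

Partials: r_u = (-sin(u), cos(u), 0), r_v = (0, 0, 1). As functions of (u, v):
  E = r_u · r_u = 1,
  F = r_u · r_v = 0,
  G = r_v · r_v = 1.
Evaluating at (u, v) = (-pi/6, 0): E = 1, F = 0, G = 1.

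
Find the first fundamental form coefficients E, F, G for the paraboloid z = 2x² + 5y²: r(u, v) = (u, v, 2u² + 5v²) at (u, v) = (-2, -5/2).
E = 65;  F = 200;  G = 626

Partials: r_u = (1, 0, 4*u), r_v = (0, 1, 10*v). As functions of (u, v):
  E = r_u · r_u = 16*u^2 + 1,
  F = r_u · r_v = 40*u*v,
  G = r_v · r_v = 100*v^2 + 1.
Evaluating at (u, v) = (-2, -5/2): E = 65, F = 200, G = 626.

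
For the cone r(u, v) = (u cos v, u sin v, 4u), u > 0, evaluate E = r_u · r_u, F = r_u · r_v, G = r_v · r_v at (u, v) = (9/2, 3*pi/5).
E = 17;  F = 0;  G = 81/4

Partials: r_u = (cos(v), sin(v), 4), r_v = (-u*sin(v), u*cos(v), 0). As functions of (u, v):
  E = r_u · r_u = 17,
  F = r_u · r_v = 0,
  G = r_v · r_v = u^2.
Evaluating at (u, v) = (9/2, 3*pi/5): E = 17, F = 0, G = 81/4.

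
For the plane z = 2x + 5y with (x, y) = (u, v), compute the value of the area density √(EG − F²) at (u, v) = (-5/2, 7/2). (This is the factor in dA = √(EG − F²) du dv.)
√(EG − F²)|_{(-5/2, 7/2)} = sqrt(30)

E = 5, F = 10, G = 26, so EG − F² = 30. Taking the positive square root: √(EG − F²) = sqrt(30). At (u, v) = (-5/2, 7/2): sqrt(30).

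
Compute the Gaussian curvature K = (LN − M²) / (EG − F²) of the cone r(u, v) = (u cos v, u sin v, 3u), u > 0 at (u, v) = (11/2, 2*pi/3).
K = 0

Coefficients of the first fundamental form: E = 10, F = 0, G = u^2.
Coefficients of the second fundamental form: L = 0, M = 0, N = 3*sqrt(10)*u^2/(10*Abs(u)).
Assemble K = (LN − M²)/(EG − F²) = 0. At (u, v) = (11/2, 2*pi/3): K = 0.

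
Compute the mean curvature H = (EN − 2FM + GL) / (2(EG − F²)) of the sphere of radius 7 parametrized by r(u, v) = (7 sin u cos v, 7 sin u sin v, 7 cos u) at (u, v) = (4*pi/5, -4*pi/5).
H = -1/7

With E = 49, F = 0, G = 49*sin(u)^2, L = -7*sin(u)/Abs(sin(u)), M = 0, N = -7*sin(u)^3/Abs(sin(u)), assemble
  H = (EN − 2FM + GL) / (2(EG − F²)) = -sin(u)/(7*Abs(sin(u))).
At (u, v) = (4*pi/5, -4*pi/5): H = -1/7.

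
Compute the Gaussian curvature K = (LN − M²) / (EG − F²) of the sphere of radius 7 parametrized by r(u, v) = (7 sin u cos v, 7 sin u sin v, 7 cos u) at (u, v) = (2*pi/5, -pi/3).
K = 1/49

Coefficients of the first fundamental form: E = 49, F = 0, G = 49*sin(u)^2.
Coefficients of the second fundamental form: L = -7*sin(u)/Abs(sin(u)), M = 0, N = -7*sin(u)^3/Abs(sin(u)).
Assemble K = (LN − M²)/(EG − F²) = 1/49. At (u, v) = (2*pi/5, -pi/3): K = 1/49.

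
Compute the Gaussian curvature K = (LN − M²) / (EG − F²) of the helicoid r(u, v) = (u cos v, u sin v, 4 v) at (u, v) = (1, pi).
K = -16/289

Coefficients of the first fundamental form: E = 1, F = 0, G = u^2 + 16.
Coefficients of the second fundamental form: L = 0, M = -4/sqrt(u^2 + 16), N = 0.
Assemble K = (LN − M²)/(EG − F²) = -16/(u^2 + 16)^2. At (u, v) = (1, pi): K = -16/289.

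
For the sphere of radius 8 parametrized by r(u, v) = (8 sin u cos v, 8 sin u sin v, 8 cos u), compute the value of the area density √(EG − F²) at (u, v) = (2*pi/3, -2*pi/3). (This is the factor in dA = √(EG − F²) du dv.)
√(EG − F²)|_{(2*pi/3, -2*pi/3)} = 32*sqrt(3)

E = 64, F = 0, G = 64*sin(u)^2, so EG − F² = 4096*sin(u)^2. Taking the positive square root: √(EG − F²) = 64*Abs(sin(u)). At (u, v) = (2*pi/3, -2*pi/3): 32*sqrt(3).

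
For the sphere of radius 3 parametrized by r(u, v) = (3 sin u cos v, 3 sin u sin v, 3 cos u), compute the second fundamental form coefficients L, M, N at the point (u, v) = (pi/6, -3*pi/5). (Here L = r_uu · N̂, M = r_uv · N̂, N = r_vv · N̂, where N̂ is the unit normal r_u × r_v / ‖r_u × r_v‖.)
L = -3;  M = 0;  N = -3/4

Compute the unit normal N̂(u, v) = (sin(u)^2*cos(v)/Abs(sin(u)), sin(u)^2*sin(v)/Abs(sin(u)), sin(2*u)/(2*Abs(sin(u)))), and the second partials r_uu, r_uv, r_vv. Take dot products:
  L(u, v) = r_uu · N̂ = -3*sin(u)/Abs(sin(u)),
  M(u, v) = r_uv · N̂ = 0,
  N(u, v) = r_vv · N̂ = -3*sin(u)^3/Abs(sin(u)).
Evaluating at (u, v) = (pi/6, -3*pi/5):
  L = -3, M = 0, N = -3/4.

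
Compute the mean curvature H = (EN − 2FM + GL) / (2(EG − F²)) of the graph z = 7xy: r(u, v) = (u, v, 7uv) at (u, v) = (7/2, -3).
H = 28812*sqrt(4169)/17380561

With E = 49*v^2 + 1, F = 49*u*v, G = 49*u^2 + 1, L = 0, M = 7/sqrt(49*u^2 + 49*v^2 + 1), N = 0, assemble
  H = (EN − 2FM + GL) / (2(EG − F²)) = -343*u*v/(49*u^2 + 49*v^2 + 1)^(3/2).
At (u, v) = (7/2, -3): H = 28812*sqrt(4169)/17380561.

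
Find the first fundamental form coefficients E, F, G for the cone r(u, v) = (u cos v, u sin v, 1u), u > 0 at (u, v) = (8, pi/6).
E = 2;  F = 0;  G = 64

Partials: r_u = (cos(v), sin(v), 1), r_v = (-u*sin(v), u*cos(v), 0). As functions of (u, v):
  E = r_u · r_u = 2,
  F = r_u · r_v = 0,
  G = r_v · r_v = u^2.
Evaluating at (u, v) = (8, pi/6): E = 2, F = 0, G = 64.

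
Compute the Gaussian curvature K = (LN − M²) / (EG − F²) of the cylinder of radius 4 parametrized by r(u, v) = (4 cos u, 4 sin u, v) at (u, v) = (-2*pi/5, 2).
K = 0

Coefficients of the first fundamental form: E = 16, F = 0, G = 1.
Coefficients of the second fundamental form: L = -4, M = 0, N = 0.
Assemble K = (LN − M²)/(EG − F²) = 0. At (u, v) = (-2*pi/5, 2): K = 0.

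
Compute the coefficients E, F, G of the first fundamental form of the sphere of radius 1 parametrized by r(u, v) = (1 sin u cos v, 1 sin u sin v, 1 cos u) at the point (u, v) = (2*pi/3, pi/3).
E = 1;  F = 0;  G = 3/4

Partials: r_u = (cos(u)*cos(v), sin(v)*cos(u), -sin(u)), r_v = (-sin(u)*sin(v), sin(u)*cos(v), 0). As functions of (u, v):
  E = r_u · r_u = 1,
  F = r_u · r_v = 0,
  G = r_v · r_v = sin(u)^2.
Evaluating at (u, v) = (2*pi/3, pi/3): E = 1, F = 0, G = 3/4.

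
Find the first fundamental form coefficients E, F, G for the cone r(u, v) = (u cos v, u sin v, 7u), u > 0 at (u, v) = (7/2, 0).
E = 50;  F = 0;  G = 49/4

Partials: r_u = (cos(v), sin(v), 7), r_v = (-u*sin(v), u*cos(v), 0). As functions of (u, v):
  E = r_u · r_u = 50,
  F = r_u · r_v = 0,
  G = r_v · r_v = u^2.
Evaluating at (u, v) = (7/2, 0): E = 50, F = 0, G = 49/4.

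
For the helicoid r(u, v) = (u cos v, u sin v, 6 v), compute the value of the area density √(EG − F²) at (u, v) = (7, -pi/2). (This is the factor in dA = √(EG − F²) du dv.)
√(EG − F²)|_{(7, -pi/2)} = sqrt(85)

E = 1, F = 0, G = u^2 + 36, so EG − F² = u^2 + 36. Taking the positive square root: √(EG − F²) = sqrt(u^2 + 36). At (u, v) = (7, -pi/2): sqrt(85).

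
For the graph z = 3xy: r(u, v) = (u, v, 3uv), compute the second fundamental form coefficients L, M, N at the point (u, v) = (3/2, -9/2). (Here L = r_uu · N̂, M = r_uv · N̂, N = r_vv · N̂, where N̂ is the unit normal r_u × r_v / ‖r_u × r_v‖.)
L = 0;  M = 3*sqrt(814)/407;  N = 0

Compute the unit normal N̂(u, v) = (-3*v/sqrt(9*u^2 + 9*v^2 + 1), -3*u/sqrt(9*u^2 + 9*v^2 + 1), 1/sqrt(9*u^2 + 9*v^2 + 1)), and the second partials r_uu, r_uv, r_vv. Take dot products:
  L(u, v) = r_uu · N̂ = 0,
  M(u, v) = r_uv · N̂ = 3/sqrt(9*u^2 + 9*v^2 + 1),
  N(u, v) = r_vv · N̂ = 0.
Evaluating at (u, v) = (3/2, -9/2):
  L = 0, M = 3*sqrt(814)/407, N = 0.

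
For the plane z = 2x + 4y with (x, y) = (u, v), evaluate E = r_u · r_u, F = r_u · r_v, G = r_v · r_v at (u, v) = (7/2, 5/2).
E = 5;  F = 8;  G = 17

Partials: r_u = (1, 0, 2), r_v = (0, 1, 4). As functions of (u, v):
  E = r_u · r_u = 5,
  F = r_u · r_v = 8,
  G = r_v · r_v = 17.
Evaluating at (u, v) = (7/2, 5/2): E = 5, F = 8, G = 17.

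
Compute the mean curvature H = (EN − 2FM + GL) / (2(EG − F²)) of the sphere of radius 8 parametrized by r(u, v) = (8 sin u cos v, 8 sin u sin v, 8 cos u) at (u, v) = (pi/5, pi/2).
H = -1/8

With E = 64, F = 0, G = 64*sin(u)^2, L = -8*sin(u)/Abs(sin(u)), M = 0, N = -8*sin(u)^3/Abs(sin(u)), assemble
  H = (EN − 2FM + GL) / (2(EG − F²)) = -sin(u)/(8*Abs(sin(u))).
At (u, v) = (pi/5, pi/2): H = -1/8.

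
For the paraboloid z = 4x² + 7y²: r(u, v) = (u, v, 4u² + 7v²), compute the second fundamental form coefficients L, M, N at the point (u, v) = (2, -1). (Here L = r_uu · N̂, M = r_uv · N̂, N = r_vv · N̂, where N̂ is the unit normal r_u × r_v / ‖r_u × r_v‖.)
L = 8*sqrt(453)/453;  M = 0;  N = 14*sqrt(453)/453

Compute the unit normal N̂(u, v) = (-8*u/sqrt(64*u^2 + 196*v^2 + 1), -14*v/sqrt(64*u^2 + 196*v^2 + 1), 1/sqrt(64*u^2 + 196*v^2 + 1)), and the second partials r_uu, r_uv, r_vv. Take dot products:
  L(u, v) = r_uu · N̂ = 8/sqrt(64*u^2 + 196*v^2 + 1),
  M(u, v) = r_uv · N̂ = 0,
  N(u, v) = r_vv · N̂ = 14/sqrt(64*u^2 + 196*v^2 + 1).
Evaluating at (u, v) = (2, -1):
  L = 8*sqrt(453)/453, M = 0, N = 14*sqrt(453)/453.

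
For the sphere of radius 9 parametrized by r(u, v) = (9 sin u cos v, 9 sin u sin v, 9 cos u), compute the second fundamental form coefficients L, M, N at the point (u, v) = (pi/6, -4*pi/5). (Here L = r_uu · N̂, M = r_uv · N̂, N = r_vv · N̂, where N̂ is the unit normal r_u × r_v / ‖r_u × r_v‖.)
L = -9;  M = 0;  N = -9/4

Compute the unit normal N̂(u, v) = (sin(u)^2*cos(v)/Abs(sin(u)), sin(u)^2*sin(v)/Abs(sin(u)), sin(2*u)/(2*Abs(sin(u)))), and the second partials r_uu, r_uv, r_vv. Take dot products:
  L(u, v) = r_uu · N̂ = -9*sin(u)/Abs(sin(u)),
  M(u, v) = r_uv · N̂ = 0,
  N(u, v) = r_vv · N̂ = -9*sin(u)^3/Abs(sin(u)).
Evaluating at (u, v) = (pi/6, -4*pi/5):
  L = -9, M = 0, N = -9/4.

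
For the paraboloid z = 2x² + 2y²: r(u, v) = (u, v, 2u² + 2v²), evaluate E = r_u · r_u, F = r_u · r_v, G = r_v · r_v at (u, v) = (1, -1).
E = 17;  F = -16;  G = 17

Partials: r_u = (1, 0, 4*u), r_v = (0, 1, 4*v). As functions of (u, v):
  E = r_u · r_u = 16*u^2 + 1,
  F = r_u · r_v = 16*u*v,
  G = r_v · r_v = 16*v^2 + 1.
Evaluating at (u, v) = (1, -1): E = 17, F = -16, G = 17.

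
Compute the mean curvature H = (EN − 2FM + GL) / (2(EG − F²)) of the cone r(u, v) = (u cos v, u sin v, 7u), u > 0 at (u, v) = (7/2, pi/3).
H = sqrt(2)/10

With E = 50, F = 0, G = u^2, L = 0, M = 0, N = 7*sqrt(2)*u^2/(10*Abs(u)), assemble
  H = (EN − 2FM + GL) / (2(EG − F²)) = 7*sqrt(2)/(20*Abs(u)).
At (u, v) = (7/2, pi/3): H = sqrt(2)/10.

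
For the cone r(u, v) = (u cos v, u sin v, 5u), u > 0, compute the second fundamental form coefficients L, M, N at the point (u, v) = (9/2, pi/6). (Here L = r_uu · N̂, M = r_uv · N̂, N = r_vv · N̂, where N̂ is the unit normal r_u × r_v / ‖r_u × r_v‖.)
L = 0;  M = 0;  N = 45*sqrt(26)/52

Compute the unit normal N̂(u, v) = (-5*sqrt(26)*u*cos(v)/(26*Abs(u)), -5*sqrt(26)*u*sin(v)/(26*Abs(u)), sqrt(26)*u/(26*Abs(u))), and the second partials r_uu, r_uv, r_vv. Take dot products:
  L(u, v) = r_uu · N̂ = 0,
  M(u, v) = r_uv · N̂ = 0,
  N(u, v) = r_vv · N̂ = 5*sqrt(26)*u^2/(26*Abs(u)).
Evaluating at (u, v) = (9/2, pi/6):
  L = 0, M = 0, N = 45*sqrt(26)/52.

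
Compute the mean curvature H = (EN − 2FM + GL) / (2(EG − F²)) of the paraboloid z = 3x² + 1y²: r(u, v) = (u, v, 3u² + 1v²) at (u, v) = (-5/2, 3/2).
H = 256*sqrt(235)/55225

With E = 36*u^2 + 1, F = 12*u*v, G = 4*v^2 + 1, L = 6/sqrt(36*u^2 + 4*v^2 + 1), M = 0, N = 2/sqrt(36*u^2 + 4*v^2 + 1), assemble
  H = (EN − 2FM + GL) / (2(EG − F²)) = 4*(9*u^2 + 3*v^2 + 1)/(36*u^2 + 4*v^2 + 1)^(3/2).
At (u, v) = (-5/2, 3/2): H = 256*sqrt(235)/55225.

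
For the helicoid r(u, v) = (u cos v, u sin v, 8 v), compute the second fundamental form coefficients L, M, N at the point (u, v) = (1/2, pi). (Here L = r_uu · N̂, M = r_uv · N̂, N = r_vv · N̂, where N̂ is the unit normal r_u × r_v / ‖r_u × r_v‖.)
L = 0;  M = -16*sqrt(257)/257;  N = 0

Compute the unit normal N̂(u, v) = (8*sin(v)/sqrt(u^2 + 64), -8*cos(v)/sqrt(u^2 + 64), u/sqrt(u^2 + 64)), and the second partials r_uu, r_uv, r_vv. Take dot products:
  L(u, v) = r_uu · N̂ = 0,
  M(u, v) = r_uv · N̂ = -8/sqrt(u^2 + 64),
  N(u, v) = r_vv · N̂ = 0.
Evaluating at (u, v) = (1/2, pi):
  L = 0, M = -16*sqrt(257)/257, N = 0.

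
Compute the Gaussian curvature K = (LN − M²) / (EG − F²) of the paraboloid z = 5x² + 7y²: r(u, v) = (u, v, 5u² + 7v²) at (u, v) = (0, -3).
K = 28/623045

Coefficients of the first fundamental form: E = 100*u^2 + 1, F = 140*u*v, G = 196*v^2 + 1.
Coefficients of the second fundamental form: L = 10/sqrt(100*u^2 + 196*v^2 + 1), M = 0, N = 14/sqrt(100*u^2 + 196*v^2 + 1).
Assemble K = (LN − M²)/(EG − F²) = 140/(10000*u^4 + 39200*u^2*v^2 + 200*u^2 + 38416*v^4 + 392*v^2 + 1). At (u, v) = (0, -3): K = 28/623045.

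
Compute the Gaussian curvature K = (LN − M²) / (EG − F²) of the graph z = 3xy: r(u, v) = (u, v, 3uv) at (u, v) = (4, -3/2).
K = -144/436921

Coefficients of the first fundamental form: E = 9*v^2 + 1, F = 9*u*v, G = 9*u^2 + 1.
Coefficients of the second fundamental form: L = 0, M = 3/sqrt(9*u^2 + 9*v^2 + 1), N = 0.
Assemble K = (LN − M²)/(EG − F²) = -9/(81*u^4 + 162*u^2*v^2 + 18*u^2 + 81*v^4 + 18*v^2 + 1). At (u, v) = (4, -3/2): K = -144/436921.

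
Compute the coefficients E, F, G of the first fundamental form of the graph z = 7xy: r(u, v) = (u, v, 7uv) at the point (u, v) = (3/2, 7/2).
E = 2405/4;  F = 1029/4;  G = 445/4

Partials: r_u = (1, 0, 7*v), r_v = (0, 1, 7*u). As functions of (u, v):
  E = r_u · r_u = 49*v^2 + 1,
  F = r_u · r_v = 49*u*v,
  G = r_v · r_v = 49*u^2 + 1.
Evaluating at (u, v) = (3/2, 7/2): E = 2405/4, F = 1029/4, G = 445/4.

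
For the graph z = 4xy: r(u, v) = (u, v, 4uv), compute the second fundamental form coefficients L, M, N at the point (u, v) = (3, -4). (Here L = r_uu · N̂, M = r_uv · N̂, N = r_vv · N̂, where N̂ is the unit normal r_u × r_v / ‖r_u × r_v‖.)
L = 0;  M = 4*sqrt(401)/401;  N = 0

Compute the unit normal N̂(u, v) = (-4*v/sqrt(16*u^2 + 16*v^2 + 1), -4*u/sqrt(16*u^2 + 16*v^2 + 1), 1/sqrt(16*u^2 + 16*v^2 + 1)), and the second partials r_uu, r_uv, r_vv. Take dot products:
  L(u, v) = r_uu · N̂ = 0,
  M(u, v) = r_uv · N̂ = 4/sqrt(16*u^2 + 16*v^2 + 1),
  N(u, v) = r_vv · N̂ = 0.
Evaluating at (u, v) = (3, -4):
  L = 0, M = 4*sqrt(401)/401, N = 0.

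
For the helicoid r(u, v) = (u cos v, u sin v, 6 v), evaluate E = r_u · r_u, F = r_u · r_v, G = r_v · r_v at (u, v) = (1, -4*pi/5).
E = 1;  F = 0;  G = 37

Partials: r_u = (cos(v), sin(v), 0), r_v = (-u*sin(v), u*cos(v), 6). As functions of (u, v):
  E = r_u · r_u = 1,
  F = r_u · r_v = 0,
  G = r_v · r_v = u^2 + 36.
Evaluating at (u, v) = (1, -4*pi/5): E = 1, F = 0, G = 37.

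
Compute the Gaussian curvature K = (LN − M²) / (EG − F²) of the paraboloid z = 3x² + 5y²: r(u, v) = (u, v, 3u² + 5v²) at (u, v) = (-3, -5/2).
K = 3/45125

Coefficients of the first fundamental form: E = 36*u^2 + 1, F = 60*u*v, G = 100*v^2 + 1.
Coefficients of the second fundamental form: L = 6/sqrt(36*u^2 + 100*v^2 + 1), M = 0, N = 10/sqrt(36*u^2 + 100*v^2 + 1).
Assemble K = (LN − M²)/(EG − F²) = 60/(1296*u^4 + 7200*u^2*v^2 + 72*u^2 + 10000*v^4 + 200*v^2 + 1). At (u, v) = (-3, -5/2): K = 3/45125.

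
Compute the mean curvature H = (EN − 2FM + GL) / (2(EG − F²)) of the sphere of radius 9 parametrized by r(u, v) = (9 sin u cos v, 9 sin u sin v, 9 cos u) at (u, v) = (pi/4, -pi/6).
H = -1/9

With E = 81, F = 0, G = 81*sin(u)^2, L = -9*sin(u)/Abs(sin(u)), M = 0, N = -9*sin(u)^3/Abs(sin(u)), assemble
  H = (EN − 2FM + GL) / (2(EG − F²)) = -sin(u)/(9*Abs(sin(u))).
At (u, v) = (pi/4, -pi/6): H = -1/9.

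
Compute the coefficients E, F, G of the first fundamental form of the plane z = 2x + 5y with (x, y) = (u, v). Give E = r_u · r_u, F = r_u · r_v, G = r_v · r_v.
E = 5;  F = 10;  G = 26

Compute partials: r_u = (1, 0, 2), r_v = (0, 1, 5). Then
  E = r_u · r_u = 5,
  F = r_u · r_v = 10,
  G = r_v · r_v = 26.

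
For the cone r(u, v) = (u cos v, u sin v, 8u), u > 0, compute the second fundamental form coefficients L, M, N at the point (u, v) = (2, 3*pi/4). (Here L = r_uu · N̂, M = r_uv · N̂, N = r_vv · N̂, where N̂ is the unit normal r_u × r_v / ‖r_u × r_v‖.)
L = 0;  M = 0;  N = 16*sqrt(65)/65

Compute the unit normal N̂(u, v) = (-8*sqrt(65)*u*cos(v)/(65*Abs(u)), -8*sqrt(65)*u*sin(v)/(65*Abs(u)), sqrt(65)*u/(65*Abs(u))), and the second partials r_uu, r_uv, r_vv. Take dot products:
  L(u, v) = r_uu · N̂ = 0,
  M(u, v) = r_uv · N̂ = 0,
  N(u, v) = r_vv · N̂ = 8*sqrt(65)*u^2/(65*Abs(u)).
Evaluating at (u, v) = (2, 3*pi/4):
  L = 0, M = 0, N = 16*sqrt(65)/65.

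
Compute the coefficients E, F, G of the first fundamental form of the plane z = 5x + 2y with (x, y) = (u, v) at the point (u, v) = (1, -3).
E = 26;  F = 10;  G = 5

Partials: r_u = (1, 0, 5), r_v = (0, 1, 2). As functions of (u, v):
  E = r_u · r_u = 26,
  F = r_u · r_v = 10,
  G = r_v · r_v = 5.
Evaluating at (u, v) = (1, -3): E = 26, F = 10, G = 5.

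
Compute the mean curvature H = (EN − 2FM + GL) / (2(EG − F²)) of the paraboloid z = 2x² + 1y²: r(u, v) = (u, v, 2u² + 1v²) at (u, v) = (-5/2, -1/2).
H = 35*sqrt(102)/3468

With E = 16*u^2 + 1, F = 8*u*v, G = 4*v^2 + 1, L = 4/sqrt(16*u^2 + 4*v^2 + 1), M = 0, N = 2/sqrt(16*u^2 + 4*v^2 + 1), assemble
  H = (EN − 2FM + GL) / (2(EG − F²)) = (16*u^2 + 8*v^2 + 3)/(16*u^2 + 4*v^2 + 1)^(3/2).
At (u, v) = (-5/2, -1/2): H = 35*sqrt(102)/3468.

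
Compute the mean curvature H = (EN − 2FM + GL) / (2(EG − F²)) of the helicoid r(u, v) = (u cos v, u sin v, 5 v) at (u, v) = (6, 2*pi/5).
H = 0

With E = 1, F = 0, G = u^2 + 25, L = 0, M = -5/sqrt(u^2 + 25), N = 0, assemble
  H = (EN − 2FM + GL) / (2(EG − F²)) = 0.
At (u, v) = (6, 2*pi/5): H = 0.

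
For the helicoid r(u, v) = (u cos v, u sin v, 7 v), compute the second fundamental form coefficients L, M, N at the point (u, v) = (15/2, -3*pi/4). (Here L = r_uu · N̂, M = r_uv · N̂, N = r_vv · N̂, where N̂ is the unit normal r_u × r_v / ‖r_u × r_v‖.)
L = 0;  M = -14*sqrt(421)/421;  N = 0

Compute the unit normal N̂(u, v) = (7*sin(v)/sqrt(u^2 + 49), -7*cos(v)/sqrt(u^2 + 49), u/sqrt(u^2 + 49)), and the second partials r_uu, r_uv, r_vv. Take dot products:
  L(u, v) = r_uu · N̂ = 0,
  M(u, v) = r_uv · N̂ = -7/sqrt(u^2 + 49),
  N(u, v) = r_vv · N̂ = 0.
Evaluating at (u, v) = (15/2, -3*pi/4):
  L = 0, M = -14*sqrt(421)/421, N = 0.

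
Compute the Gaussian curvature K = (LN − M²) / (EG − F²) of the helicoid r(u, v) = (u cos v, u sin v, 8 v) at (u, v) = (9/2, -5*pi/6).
K = -1024/113569

Coefficients of the first fundamental form: E = 1, F = 0, G = u^2 + 64.
Coefficients of the second fundamental form: L = 0, M = -8/sqrt(u^2 + 64), N = 0.
Assemble K = (LN − M²)/(EG − F²) = -64/(u^2 + 64)^2. At (u, v) = (9/2, -5*pi/6): K = -1024/113569.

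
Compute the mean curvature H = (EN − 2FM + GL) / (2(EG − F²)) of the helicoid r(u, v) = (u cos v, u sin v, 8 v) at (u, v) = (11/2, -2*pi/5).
H = 0

With E = 1, F = 0, G = u^2 + 64, L = 0, M = -8/sqrt(u^2 + 64), N = 0, assemble
  H = (EN − 2FM + GL) / (2(EG − F²)) = 0.
At (u, v) = (11/2, -2*pi/5): H = 0.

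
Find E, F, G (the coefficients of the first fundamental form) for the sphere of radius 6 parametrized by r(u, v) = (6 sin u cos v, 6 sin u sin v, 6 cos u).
E = 36;  F = 0;  G = 36*sin(u)^2

Compute partials: r_u = (6*cos(u)*cos(v), 6*sin(v)*cos(u), -6*sin(u)), r_v = (-6*sin(u)*sin(v), 6*sin(u)*cos(v), 0). Then
  E = r_u · r_u = 36,
  F = r_u · r_v = 0,
  G = r_v · r_v = 36*sin(u)^2.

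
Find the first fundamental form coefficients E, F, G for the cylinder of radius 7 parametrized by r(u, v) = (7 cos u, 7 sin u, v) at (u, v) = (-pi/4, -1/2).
E = 49;  F = 0;  G = 1

Partials: r_u = (-7*sin(u), 7*cos(u), 0), r_v = (0, 0, 1). As functions of (u, v):
  E = r_u · r_u = 49,
  F = r_u · r_v = 0,
  G = r_v · r_v = 1.
Evaluating at (u, v) = (-pi/4, -1/2): E = 49, F = 0, G = 1.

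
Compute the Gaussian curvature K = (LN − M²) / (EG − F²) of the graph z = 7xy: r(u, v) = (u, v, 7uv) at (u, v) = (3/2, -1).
K = -784/410881

Coefficients of the first fundamental form: E = 49*v^2 + 1, F = 49*u*v, G = 49*u^2 + 1.
Coefficients of the second fundamental form: L = 0, M = 7/sqrt(49*u^2 + 49*v^2 + 1), N = 0.
Assemble K = (LN − M²)/(EG − F²) = -49/(2401*u^4 + 4802*u^2*v^2 + 98*u^2 + 2401*v^4 + 98*v^2 + 1). At (u, v) = (3/2, -1): K = -784/410881.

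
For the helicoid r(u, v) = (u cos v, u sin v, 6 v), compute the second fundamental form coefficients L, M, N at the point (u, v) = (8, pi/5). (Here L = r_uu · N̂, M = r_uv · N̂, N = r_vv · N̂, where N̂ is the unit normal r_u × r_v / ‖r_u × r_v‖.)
L = 0;  M = -3/5;  N = 0

Compute the unit normal N̂(u, v) = (6*sin(v)/sqrt(u^2 + 36), -6*cos(v)/sqrt(u^2 + 36), u/sqrt(u^2 + 36)), and the second partials r_uu, r_uv, r_vv. Take dot products:
  L(u, v) = r_uu · N̂ = 0,
  M(u, v) = r_uv · N̂ = -6/sqrt(u^2 + 36),
  N(u, v) = r_vv · N̂ = 0.
Evaluating at (u, v) = (8, pi/5):
  L = 0, M = -3/5, N = 0.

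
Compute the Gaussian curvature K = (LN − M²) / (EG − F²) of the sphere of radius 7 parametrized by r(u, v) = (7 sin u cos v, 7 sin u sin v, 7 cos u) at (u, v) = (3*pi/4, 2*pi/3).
K = 1/49

Coefficients of the first fundamental form: E = 49, F = 0, G = 49*sin(u)^2.
Coefficients of the second fundamental form: L = -7*sin(u)/Abs(sin(u)), M = 0, N = -7*sin(u)^3/Abs(sin(u)).
Assemble K = (LN − M²)/(EG − F²) = 1/49. At (u, v) = (3*pi/4, 2*pi/3): K = 1/49.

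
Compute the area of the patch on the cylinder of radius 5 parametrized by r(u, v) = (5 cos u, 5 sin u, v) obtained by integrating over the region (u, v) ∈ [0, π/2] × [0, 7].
Area = 35*pi/2

Area = ∫∫ √(EG − F²) du dv with √(EG − F²) = 5. Integrating over [0, π/2] × [0, 7] gives 35*pi/2.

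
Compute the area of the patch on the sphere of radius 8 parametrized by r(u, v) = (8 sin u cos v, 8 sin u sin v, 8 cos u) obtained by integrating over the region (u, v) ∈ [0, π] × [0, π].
Area = 128*pi

Area = ∫∫ √(EG − F²) du dv with √(EG − F²) = 64*Abs(sin(u)). Integrating over [0, π] × [0, π] gives 128*pi.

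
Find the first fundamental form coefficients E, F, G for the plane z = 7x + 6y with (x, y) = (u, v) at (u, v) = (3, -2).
E = 50;  F = 42;  G = 37

Partials: r_u = (1, 0, 7), r_v = (0, 1, 6). As functions of (u, v):
  E = r_u · r_u = 50,
  F = r_u · r_v = 42,
  G = r_v · r_v = 37.
Evaluating at (u, v) = (3, -2): E = 50, F = 42, G = 37.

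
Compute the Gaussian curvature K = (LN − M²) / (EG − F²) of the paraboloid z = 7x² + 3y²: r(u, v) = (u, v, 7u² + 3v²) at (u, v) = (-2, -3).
K = 84/1229881

Coefficients of the first fundamental form: E = 196*u^2 + 1, F = 84*u*v, G = 36*v^2 + 1.
Coefficients of the second fundamental form: L = 14/sqrt(196*u^2 + 36*v^2 + 1), M = 0, N = 6/sqrt(196*u^2 + 36*v^2 + 1).
Assemble K = (LN − M²)/(EG − F²) = 84/(38416*u^4 + 14112*u^2*v^2 + 392*u^2 + 1296*v^4 + 72*v^2 + 1). At (u, v) = (-2, -3): K = 84/1229881.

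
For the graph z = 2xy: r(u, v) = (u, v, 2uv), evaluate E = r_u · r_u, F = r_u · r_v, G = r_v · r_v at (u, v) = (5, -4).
E = 65;  F = -80;  G = 101

Partials: r_u = (1, 0, 2*v), r_v = (0, 1, 2*u). As functions of (u, v):
  E = r_u · r_u = 4*v^2 + 1,
  F = r_u · r_v = 4*u*v,
  G = r_v · r_v = 4*u^2 + 1.
Evaluating at (u, v) = (5, -4): E = 65, F = -80, G = 101.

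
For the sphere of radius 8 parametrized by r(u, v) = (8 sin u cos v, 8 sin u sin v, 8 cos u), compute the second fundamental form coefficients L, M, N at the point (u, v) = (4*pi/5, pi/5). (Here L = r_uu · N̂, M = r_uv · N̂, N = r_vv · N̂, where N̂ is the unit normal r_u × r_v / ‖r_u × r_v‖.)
L = -8;  M = 0;  N = -5 + sqrt(5)

Compute the unit normal N̂(u, v) = (sin(u)^2*cos(v)/Abs(sin(u)), sin(u)^2*sin(v)/Abs(sin(u)), sin(2*u)/(2*Abs(sin(u)))), and the second partials r_uu, r_uv, r_vv. Take dot products:
  L(u, v) = r_uu · N̂ = -8*sin(u)/Abs(sin(u)),
  M(u, v) = r_uv · N̂ = 0,
  N(u, v) = r_vv · N̂ = -8*sin(u)^3/Abs(sin(u)).
Evaluating at (u, v) = (4*pi/5, pi/5):
  L = -8, M = 0, N = -5 + sqrt(5).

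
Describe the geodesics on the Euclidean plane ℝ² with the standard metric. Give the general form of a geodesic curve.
Geodesics on the plane are straight lines (in the standard parametrization, α(t) = p + t · v with p, v ∈ ℝ²).

The geodesic equation on the plane reduces to α̈ = 0 (Christoffel symbols vanish in Cartesian coordinates), so α(t) = p + t · v. Geodesics are exactly straight lines.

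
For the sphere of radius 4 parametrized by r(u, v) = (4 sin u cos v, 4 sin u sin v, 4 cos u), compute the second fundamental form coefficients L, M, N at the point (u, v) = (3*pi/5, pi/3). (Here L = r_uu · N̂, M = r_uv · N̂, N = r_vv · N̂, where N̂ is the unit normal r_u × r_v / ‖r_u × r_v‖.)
L = -4;  M = 0;  N = -5/2 - sqrt(5)/2

Compute the unit normal N̂(u, v) = (sin(u)^2*cos(v)/Abs(sin(u)), sin(u)^2*sin(v)/Abs(sin(u)), sin(2*u)/(2*Abs(sin(u)))), and the second partials r_uu, r_uv, r_vv. Take dot products:
  L(u, v) = r_uu · N̂ = -4*sin(u)/Abs(sin(u)),
  M(u, v) = r_uv · N̂ = 0,
  N(u, v) = r_vv · N̂ = -4*sin(u)^3/Abs(sin(u)).
Evaluating at (u, v) = (3*pi/5, pi/3):
  L = -4, M = 0, N = -5/2 - sqrt(5)/2.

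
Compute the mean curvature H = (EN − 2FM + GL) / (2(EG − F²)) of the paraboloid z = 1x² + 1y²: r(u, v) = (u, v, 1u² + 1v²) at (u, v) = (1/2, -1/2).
H = 4*sqrt(3)/9

With E = 4*u^2 + 1, F = 4*u*v, G = 4*v^2 + 1, L = 2/sqrt(4*u^2 + 4*v^2 + 1), M = 0, N = 2/sqrt(4*u^2 + 4*v^2 + 1), assemble
  H = (EN − 2FM + GL) / (2(EG − F²)) = 2*(2*u^2 + 2*v^2 + 1)/(4*u^2 + 4*v^2 + 1)^(3/2).
At (u, v) = (1/2, -1/2): H = 4*sqrt(3)/9.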